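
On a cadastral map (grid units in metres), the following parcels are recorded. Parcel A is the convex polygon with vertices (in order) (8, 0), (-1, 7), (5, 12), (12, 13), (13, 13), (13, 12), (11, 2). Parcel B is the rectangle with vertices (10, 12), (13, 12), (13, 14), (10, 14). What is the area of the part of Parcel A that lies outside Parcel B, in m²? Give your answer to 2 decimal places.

|Parcel A| = 109, |Parcel A∩Parcel B| = 2.7143.
|Parcel A ∖ Parcel B| = |Parcel A| − |Parcel A∩Parcel B| = 109 − 2.7143 = 106.29.

106.29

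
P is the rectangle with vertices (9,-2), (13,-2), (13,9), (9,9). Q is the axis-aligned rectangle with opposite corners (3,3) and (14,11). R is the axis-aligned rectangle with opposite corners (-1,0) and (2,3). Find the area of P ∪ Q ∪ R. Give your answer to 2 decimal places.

117.00

By inclusion–exclusion:
Individual areas: |P| = 44, |Q| = 88, |R| = 9.
|P∩Q|: x∈[9,13], y∈[3,9] → 4·6 = 24.
|P∩R| = 0 (no overlap).
|Q∩R| = 0 (no overlap).
|P∩Q∩R| = 0.
|P ∪ Q ∪ R| = 141 − 24 + 0 = 117.00.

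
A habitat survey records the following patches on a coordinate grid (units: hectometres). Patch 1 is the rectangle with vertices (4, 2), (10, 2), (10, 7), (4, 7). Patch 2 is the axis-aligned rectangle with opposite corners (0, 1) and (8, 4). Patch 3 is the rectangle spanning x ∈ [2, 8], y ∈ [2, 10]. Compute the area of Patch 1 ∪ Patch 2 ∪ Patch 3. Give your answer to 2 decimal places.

By inclusion–exclusion:
Individual areas: |Patch 1| = 30, |Patch 2| = 24, |Patch 3| = 48.
|Patch 1∩Patch 2|: x∈[4,8], y∈[2,4] → 4·2 = 8.
|Patch 1∩Patch 3|: x∈[4,8], y∈[2,7] → 4·5 = 20.
|Patch 2∩Patch 3|: x∈[2,8], y∈[2,4] → 6·2 = 12.
|Patch 1∩Patch 2∩Patch 3| = 8.
|Patch 1 ∪ Patch 2 ∪ Patch 3| = 102 − 40 + 8 = 70.00.

70.00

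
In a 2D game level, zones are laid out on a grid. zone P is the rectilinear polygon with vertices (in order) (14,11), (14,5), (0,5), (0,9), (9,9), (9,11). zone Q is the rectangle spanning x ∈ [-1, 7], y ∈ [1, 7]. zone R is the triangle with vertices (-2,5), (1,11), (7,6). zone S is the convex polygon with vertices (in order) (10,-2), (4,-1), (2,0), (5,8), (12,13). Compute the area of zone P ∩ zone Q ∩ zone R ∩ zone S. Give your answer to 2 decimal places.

The intersection is the polygon with vertices (5.8,7), (7,6), (4.13,5.681), (4.625,7).
By the shoelace formula its area is 2.40.

2.40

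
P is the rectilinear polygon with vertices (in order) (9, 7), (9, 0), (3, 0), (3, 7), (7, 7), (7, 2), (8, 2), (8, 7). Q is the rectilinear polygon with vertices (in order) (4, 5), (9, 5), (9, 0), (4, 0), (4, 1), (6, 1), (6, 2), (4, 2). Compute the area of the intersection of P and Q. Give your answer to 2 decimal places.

20.00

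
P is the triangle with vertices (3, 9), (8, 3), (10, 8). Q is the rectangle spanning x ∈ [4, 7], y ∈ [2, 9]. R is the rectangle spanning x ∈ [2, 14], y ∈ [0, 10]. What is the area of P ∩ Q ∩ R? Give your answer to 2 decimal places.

7.93

The intersection is the polygon with vertices (4,8.857), (7,8.429), (7,4.2), (4,7.8).
By the shoelace formula its area is 7.93.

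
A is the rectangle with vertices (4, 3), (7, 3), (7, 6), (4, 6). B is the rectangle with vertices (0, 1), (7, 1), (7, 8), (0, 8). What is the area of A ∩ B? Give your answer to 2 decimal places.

9.00

|A∩B|: x∈[4,7], y∈[3,6] → 3·3 = 9.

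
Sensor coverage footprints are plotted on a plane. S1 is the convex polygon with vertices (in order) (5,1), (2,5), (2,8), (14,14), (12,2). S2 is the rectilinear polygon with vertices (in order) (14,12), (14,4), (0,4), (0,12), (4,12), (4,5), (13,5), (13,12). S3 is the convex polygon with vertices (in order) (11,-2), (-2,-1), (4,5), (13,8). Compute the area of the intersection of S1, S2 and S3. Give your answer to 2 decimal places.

8.80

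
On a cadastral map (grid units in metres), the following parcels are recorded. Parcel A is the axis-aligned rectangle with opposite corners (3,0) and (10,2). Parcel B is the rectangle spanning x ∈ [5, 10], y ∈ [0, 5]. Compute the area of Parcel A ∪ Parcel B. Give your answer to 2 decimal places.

29.00

By inclusion–exclusion:
Individual areas: |Parcel A| = 14, |Parcel B| = 25.
|Parcel A∩Parcel B|: x∈[5,10], y∈[0,2] → 5·2 = 10.
|Parcel A ∪ Parcel B| = 39 − 10 = 29.00.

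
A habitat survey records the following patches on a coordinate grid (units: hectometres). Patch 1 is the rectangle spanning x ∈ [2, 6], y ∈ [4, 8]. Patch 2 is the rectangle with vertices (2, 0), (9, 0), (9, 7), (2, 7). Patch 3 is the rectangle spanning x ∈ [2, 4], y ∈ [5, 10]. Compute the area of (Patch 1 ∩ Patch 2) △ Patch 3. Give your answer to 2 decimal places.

|Patch 1 ∩ Patch 2| = 12.
|(Patch 1 ∩ Patch 2) ∩ Patch 3| = 4.
|(Patch 1 ∩ Patch 2) △ Patch 3| = 12 + 10 − 8 = 14.00.

14.00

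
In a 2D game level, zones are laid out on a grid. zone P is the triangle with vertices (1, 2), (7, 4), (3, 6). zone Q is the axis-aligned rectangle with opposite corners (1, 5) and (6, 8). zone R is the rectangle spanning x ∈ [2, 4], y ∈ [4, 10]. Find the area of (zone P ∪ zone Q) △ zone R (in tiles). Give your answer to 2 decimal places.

|zone P ∪ zone Q| = 23.75.
|(zone P ∪ zone Q) ∩ zone R| = 7.75.
|(zone P ∪ zone Q) △ zone R| = 23.75 + 12 − 15.5 = 20.25.

20.25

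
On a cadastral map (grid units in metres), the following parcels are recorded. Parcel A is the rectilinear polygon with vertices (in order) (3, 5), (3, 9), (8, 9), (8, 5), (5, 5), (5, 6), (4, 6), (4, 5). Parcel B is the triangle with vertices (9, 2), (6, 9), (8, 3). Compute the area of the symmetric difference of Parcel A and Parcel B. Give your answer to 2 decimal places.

19.48

|Parcel A| = 19, |Parcel B| = 2, |Parcel A∩Parcel B| = 0.7619.
|Parcel A △ Parcel B| = |Parcel A| + |Parcel B| − 2·|Parcel A∩Parcel B| = 19 + 2 − 1.5238 = 19.48.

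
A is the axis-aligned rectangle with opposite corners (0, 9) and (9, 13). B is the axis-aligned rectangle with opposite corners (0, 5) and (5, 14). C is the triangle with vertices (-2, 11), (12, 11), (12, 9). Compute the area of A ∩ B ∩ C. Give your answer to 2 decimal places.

The intersection is the polygon with vertices (5,10), (0,10.714), (0,11), (5,11).
By the shoelace formula its area is 3.21.

3.21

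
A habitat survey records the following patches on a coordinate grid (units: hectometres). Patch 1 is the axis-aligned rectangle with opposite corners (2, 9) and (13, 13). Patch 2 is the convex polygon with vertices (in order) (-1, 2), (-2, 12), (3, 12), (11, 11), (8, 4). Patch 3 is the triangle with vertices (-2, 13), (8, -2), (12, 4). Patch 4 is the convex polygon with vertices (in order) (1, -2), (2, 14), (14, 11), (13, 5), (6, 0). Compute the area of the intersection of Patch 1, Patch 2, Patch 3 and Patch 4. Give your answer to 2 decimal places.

The intersection is the polygon with vertices (4.222,9), (2,9), (2,10.429).
By the shoelace formula its area is 1.59.

1.59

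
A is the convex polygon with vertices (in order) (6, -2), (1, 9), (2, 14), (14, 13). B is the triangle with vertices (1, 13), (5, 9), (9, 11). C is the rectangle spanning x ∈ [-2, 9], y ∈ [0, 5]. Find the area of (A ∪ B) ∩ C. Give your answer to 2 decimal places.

The region (A ∪ B) ∩ C is the polygon with vertices (7.067,0), (5.091,0), (2.818,5), (9,5), (9,3.625).
By the shoelace formula its area is 21.72.

21.72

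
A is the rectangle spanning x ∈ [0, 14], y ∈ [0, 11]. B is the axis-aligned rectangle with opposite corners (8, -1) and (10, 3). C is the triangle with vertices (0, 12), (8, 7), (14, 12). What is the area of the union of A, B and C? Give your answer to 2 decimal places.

By inclusion–exclusion:
Individual areas: |A| = 154, |B| = 8, |C| = 35.
|A∩B|: x∈[8,10], y∈[0,3] → 2·3 = 6.
|A∩C| = 22.4.
|B∩C| = 0.
|A∩B∩C| = 0.
|A ∪ B ∪ C| = 197 − 28.4 + 0 = 168.60.

168.60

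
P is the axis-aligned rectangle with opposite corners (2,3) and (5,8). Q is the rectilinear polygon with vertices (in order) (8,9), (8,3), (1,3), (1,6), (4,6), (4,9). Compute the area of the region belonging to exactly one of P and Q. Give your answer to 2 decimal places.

|P| = 15, |Q| = 33, |P∩Q| = 11.
|P △ Q| = |P| + |Q| − 2·|P∩Q| = 15 + 33 − 22 = 26.00.

26.00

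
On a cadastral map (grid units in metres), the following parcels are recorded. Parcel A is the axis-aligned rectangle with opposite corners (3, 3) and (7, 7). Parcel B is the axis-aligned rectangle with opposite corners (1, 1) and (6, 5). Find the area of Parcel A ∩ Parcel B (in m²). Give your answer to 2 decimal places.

|Parcel A∩Parcel B|: x∈[3,6], y∈[3,5] → 3·2 = 6.

6.00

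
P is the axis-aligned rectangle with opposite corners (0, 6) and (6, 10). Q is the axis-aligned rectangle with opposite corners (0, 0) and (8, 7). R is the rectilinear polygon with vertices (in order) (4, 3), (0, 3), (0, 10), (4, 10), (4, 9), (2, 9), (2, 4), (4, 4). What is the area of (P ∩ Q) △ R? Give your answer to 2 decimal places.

20.00

|P ∩ Q| = 6.
|(P ∩ Q) ∩ R| = 2.
|(P ∩ Q) △ R| = 6 + 18 − 4 = 20.00.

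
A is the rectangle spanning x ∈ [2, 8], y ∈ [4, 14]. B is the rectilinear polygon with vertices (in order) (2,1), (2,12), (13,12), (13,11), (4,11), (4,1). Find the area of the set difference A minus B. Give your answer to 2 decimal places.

|A| = 60, |A∩B| = 20.
|A ∖ B| = |A| − |A∩B| = 60 − 20 = 40.00.

40.00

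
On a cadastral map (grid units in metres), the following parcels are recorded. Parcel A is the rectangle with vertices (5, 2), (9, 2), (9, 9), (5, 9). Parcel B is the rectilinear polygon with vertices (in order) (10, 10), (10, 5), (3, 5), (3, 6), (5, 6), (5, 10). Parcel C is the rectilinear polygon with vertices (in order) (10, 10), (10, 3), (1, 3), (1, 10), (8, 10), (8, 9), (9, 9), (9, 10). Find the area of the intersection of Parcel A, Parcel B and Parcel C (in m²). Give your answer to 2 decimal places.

16.00

The intersection is the polygon with vertices (9,5), (5,5), (5,6), (5,9), (8,9), (9,9).
By the shoelace formula its area is 16.00.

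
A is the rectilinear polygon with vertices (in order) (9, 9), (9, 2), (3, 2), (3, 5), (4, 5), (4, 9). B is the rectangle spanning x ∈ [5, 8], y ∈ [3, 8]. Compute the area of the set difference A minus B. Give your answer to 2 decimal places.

23.00

|A| = 38, |A∩B| = 15.
|A ∖ B| = |A| − |A∩B| = 38 − 15 = 23.00.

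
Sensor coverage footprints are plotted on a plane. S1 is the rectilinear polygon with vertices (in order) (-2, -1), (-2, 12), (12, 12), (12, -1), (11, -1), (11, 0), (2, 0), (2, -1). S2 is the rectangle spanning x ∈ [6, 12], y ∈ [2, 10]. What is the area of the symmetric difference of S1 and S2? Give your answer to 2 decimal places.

125.00

|S1| = 173, |S2| = 48, |S1∩S2| = 48.
|S1 △ S2| = |S1| + |S2| − 2·|S1∩S2| = 173 + 48 − 96 = 125.00.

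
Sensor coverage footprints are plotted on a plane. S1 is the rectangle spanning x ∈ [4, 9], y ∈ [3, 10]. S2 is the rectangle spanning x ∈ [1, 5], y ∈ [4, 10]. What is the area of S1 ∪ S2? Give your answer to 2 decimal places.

53.00

By inclusion–exclusion:
Individual areas: |S1| = 35, |S2| = 24.
|S1∩S2|: x∈[4,5], y∈[4,10] → 1·6 = 6.
|S1 ∪ S2| = 59 − 6 = 53.00.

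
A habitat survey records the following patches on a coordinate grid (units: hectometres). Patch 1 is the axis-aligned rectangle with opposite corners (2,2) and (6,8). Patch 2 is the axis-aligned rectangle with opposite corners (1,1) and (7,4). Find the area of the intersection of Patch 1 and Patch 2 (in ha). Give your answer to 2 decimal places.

8.00

|Patch 1∩Patch 2|: x∈[2,6], y∈[2,4] → 4·2 = 8.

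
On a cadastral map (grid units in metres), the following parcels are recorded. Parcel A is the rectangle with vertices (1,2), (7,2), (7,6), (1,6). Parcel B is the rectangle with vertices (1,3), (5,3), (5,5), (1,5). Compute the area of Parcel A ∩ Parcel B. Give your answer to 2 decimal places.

|Parcel A∩Parcel B|: x∈[1,5], y∈[3,5] → 4·2 = 8.

8.00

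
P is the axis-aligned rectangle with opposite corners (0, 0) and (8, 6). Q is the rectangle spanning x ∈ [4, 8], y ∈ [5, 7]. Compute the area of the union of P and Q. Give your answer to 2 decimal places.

52.00

By inclusion–exclusion:
Individual areas: |P| = 48, |Q| = 8.
|P∩Q|: x∈[4,8], y∈[5,6] → 4·1 = 4.
|P ∪ Q| = 56 − 4 = 52.00.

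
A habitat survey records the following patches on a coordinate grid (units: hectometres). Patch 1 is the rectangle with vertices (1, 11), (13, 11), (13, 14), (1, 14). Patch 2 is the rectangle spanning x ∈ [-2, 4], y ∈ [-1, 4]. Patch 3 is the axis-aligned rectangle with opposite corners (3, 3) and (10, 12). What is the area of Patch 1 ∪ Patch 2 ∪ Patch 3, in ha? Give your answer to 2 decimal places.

121.00

By inclusion–exclusion:
Individual areas: |Patch 1| = 36, |Patch 2| = 30, |Patch 3| = 63.
|Patch 1∩Patch 2| = 0 (no overlap).
|Patch 1∩Patch 3|: x∈[3,10], y∈[11,12] → 7·1 = 7.
|Patch 2∩Patch 3|: x∈[3,4], y∈[3,4] → 1·1 = 1.
|Patch 1∩Patch 2∩Patch 3| = 0.
|Patch 1 ∪ Patch 2 ∪ Patch 3| = 129 − 8 + 0 = 121.00.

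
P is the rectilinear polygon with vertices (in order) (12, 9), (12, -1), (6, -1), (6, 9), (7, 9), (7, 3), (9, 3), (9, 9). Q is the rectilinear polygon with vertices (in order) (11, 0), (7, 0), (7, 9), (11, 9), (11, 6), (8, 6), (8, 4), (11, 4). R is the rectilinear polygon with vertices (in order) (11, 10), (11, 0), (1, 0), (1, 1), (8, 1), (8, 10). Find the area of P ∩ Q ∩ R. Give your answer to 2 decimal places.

18.00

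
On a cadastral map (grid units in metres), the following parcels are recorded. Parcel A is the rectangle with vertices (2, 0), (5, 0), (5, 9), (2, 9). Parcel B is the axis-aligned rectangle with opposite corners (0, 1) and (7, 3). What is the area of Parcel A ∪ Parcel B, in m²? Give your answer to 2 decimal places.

35.00

By inclusion–exclusion:
Individual areas: |Parcel A| = 27, |Parcel B| = 14.
|Parcel A∩Parcel B|: x∈[2,5], y∈[1,3] → 3·2 = 6.
|Parcel A ∪ Parcel B| = 41 − 6 = 35.00.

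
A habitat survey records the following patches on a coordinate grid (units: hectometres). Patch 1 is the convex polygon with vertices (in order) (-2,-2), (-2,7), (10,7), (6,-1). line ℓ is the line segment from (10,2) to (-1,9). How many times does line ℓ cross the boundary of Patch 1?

The segment meets the boundary at (2.143,7), (8.103,3.207).

2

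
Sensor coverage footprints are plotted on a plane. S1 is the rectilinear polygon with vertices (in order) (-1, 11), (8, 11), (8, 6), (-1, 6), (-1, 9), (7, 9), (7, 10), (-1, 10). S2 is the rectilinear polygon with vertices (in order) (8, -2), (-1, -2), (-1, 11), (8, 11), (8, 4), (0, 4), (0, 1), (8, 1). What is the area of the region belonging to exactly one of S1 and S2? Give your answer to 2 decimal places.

|S1| = 37, |S2| = 93, |S1∩S2| = 37.
|S1 △ S2| = |S1| + |S2| − 2·|S1∩S2| = 37 + 93 − 74 = 56.00.

56.00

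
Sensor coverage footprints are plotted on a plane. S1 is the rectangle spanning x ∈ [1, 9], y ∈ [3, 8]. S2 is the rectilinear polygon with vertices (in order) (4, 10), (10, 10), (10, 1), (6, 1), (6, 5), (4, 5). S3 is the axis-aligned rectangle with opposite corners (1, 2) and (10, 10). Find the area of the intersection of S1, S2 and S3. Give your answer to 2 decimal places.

The intersection is the polygon with vertices (9,3), (6,3), (6,5), (4,5), (4,8), (9,8).
By the shoelace formula its area is 21.00.

21.00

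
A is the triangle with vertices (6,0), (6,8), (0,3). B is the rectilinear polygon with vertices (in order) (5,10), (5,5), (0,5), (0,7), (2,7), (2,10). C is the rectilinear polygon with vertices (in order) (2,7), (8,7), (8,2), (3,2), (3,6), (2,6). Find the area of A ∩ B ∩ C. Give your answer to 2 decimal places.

2.65

The intersection is the polygon with vertices (5,5), (3,5), (3,5.5), (4.8,7), (5,7).
By the shoelace formula its area is 2.65.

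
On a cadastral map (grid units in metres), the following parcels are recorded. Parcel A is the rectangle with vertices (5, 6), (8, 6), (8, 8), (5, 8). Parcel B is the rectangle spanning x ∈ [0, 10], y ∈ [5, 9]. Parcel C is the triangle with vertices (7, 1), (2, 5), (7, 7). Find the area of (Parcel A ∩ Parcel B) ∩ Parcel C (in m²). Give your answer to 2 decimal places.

1.20

The region (Parcel A ∩ Parcel B) ∩ Parcel C is the polygon with vertices (5,6.2), (7,7), (7,6), (5,6).
By the shoelace formula its area is 1.20.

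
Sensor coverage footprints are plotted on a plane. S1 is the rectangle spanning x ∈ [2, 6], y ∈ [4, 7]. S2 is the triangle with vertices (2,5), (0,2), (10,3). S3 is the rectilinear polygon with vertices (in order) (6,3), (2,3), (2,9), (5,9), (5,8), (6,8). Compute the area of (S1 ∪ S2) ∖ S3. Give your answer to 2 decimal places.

8.00

|S1 ∪ S2| = 24.
|(S1 ∪ S2) ∩ S3| = 16.
|(S1 ∪ S2) ∖ S3| = 24 − 16 = 8.00.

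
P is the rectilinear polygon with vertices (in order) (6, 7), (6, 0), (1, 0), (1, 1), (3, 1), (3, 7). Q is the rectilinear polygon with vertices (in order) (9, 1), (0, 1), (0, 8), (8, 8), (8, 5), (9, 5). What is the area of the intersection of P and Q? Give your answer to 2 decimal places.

18.00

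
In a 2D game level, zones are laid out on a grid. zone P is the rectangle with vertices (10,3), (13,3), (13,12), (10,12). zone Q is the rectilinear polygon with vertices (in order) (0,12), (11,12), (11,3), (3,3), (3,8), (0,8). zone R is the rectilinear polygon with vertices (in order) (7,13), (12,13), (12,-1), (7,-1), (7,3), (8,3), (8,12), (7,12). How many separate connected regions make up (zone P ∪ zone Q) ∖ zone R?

(zone P ∪ zone Q) ∖ zone R splits into 2 disjoint pieces (area 9, area 57).

2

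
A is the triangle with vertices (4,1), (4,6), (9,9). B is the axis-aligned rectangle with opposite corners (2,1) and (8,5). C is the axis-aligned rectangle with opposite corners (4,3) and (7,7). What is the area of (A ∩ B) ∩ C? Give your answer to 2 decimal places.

The region (A ∩ B) ∩ C is the polygon with vertices (6.5,5), (5.25,3), (4,3), (4,5).
By the shoelace formula its area is 3.75.

3.75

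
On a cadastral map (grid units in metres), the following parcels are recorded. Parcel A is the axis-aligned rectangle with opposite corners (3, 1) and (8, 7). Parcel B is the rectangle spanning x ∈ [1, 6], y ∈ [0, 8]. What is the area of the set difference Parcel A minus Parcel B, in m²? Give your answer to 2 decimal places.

12.00

|Parcel A∩Parcel B|: x∈[3,6], y∈[1,7] → 3·6 = 18.
|Parcel A| = 30.
|Parcel A ∖ Parcel B| = |Parcel A| − |Parcel A∩Parcel B| = 30 − 18 = 12.00.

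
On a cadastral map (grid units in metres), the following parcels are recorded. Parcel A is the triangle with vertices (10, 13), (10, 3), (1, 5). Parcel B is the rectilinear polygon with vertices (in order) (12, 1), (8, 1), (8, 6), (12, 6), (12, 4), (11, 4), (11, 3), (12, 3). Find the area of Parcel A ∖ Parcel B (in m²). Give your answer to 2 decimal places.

|Parcel A| = 45, |Parcel A∩Parcel B| = 5.5556.
|Parcel A ∖ Parcel B| = |Parcel A| − |Parcel A∩Parcel B| = 45 − 5.5556 = 39.44.

39.44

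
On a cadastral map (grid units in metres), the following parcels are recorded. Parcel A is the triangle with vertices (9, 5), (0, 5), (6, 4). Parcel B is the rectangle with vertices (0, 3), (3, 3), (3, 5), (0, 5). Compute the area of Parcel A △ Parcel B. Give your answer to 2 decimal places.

|Parcel A| = 4.5, |Parcel B| = 6, |Parcel A∩Parcel B| = 0.75.
|Parcel A △ Parcel B| = |Parcel A| + |Parcel B| − 2·|Parcel A∩Parcel B| = 4.5 + 6 − 1.5 = 9.00.

9.00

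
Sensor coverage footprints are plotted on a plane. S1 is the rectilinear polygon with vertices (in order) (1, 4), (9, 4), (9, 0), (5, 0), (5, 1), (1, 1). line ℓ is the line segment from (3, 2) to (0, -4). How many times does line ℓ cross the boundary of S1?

The segment meets the boundary at (2.5,1).

1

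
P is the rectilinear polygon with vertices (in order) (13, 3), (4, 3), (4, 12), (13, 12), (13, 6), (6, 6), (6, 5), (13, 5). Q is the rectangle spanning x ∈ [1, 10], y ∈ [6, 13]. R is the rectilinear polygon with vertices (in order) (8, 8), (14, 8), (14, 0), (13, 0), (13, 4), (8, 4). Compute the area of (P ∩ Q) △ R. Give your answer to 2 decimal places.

56.00

|P ∩ Q| = 36.
|(P ∩ Q) ∩ R| = 4.
|(P ∩ Q) △ R| = 36 + 28 − 8 = 56.00.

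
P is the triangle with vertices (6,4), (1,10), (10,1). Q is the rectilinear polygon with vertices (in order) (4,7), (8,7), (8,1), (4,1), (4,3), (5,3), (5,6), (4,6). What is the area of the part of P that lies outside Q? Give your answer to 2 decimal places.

1.67

|P| = 4.5, |P∩Q| = 2.8333.
|P ∖ Q| = |P| − |P∩Q| = 4.5 − 2.8333 = 1.67.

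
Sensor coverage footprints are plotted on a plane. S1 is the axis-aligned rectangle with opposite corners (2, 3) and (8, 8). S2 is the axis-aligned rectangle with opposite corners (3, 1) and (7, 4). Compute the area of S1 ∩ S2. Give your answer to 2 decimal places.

|S1∩S2|: x∈[3,7], y∈[3,4] → 4·1 = 4.

4.00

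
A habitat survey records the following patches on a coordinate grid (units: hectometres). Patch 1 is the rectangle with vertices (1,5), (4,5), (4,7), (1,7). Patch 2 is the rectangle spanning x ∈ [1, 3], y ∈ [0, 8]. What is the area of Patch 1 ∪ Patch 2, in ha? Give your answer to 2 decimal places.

18.00

By inclusion–exclusion:
Individual areas: |Patch 1| = 6, |Patch 2| = 16.
|Patch 1∩Patch 2|: x∈[1,3], y∈[5,7] → 2·2 = 4.
|Patch 1 ∪ Patch 2| = 22 − 4 = 18.00.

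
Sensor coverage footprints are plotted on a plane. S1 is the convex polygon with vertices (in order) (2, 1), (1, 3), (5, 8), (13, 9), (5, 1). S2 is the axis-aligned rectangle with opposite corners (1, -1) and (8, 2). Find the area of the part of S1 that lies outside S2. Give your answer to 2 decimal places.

|S1| = 45, |S1∩S2| = 3.75.
|S1 ∖ S2| = |S1| − |S1∩S2| = 45 − 3.75 = 41.25.

41.25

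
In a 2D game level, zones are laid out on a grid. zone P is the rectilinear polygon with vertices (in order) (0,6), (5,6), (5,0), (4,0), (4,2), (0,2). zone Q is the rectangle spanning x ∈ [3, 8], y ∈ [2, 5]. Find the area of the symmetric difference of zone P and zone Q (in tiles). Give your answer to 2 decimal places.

25.00

|zone P| = 22, |zone Q| = 15, |zone P∩zone Q| = 6.
|zone P △ zone Q| = |zone P| + |zone Q| − 2·|zone P∩zone Q| = 22 + 15 − 12 = 25.00.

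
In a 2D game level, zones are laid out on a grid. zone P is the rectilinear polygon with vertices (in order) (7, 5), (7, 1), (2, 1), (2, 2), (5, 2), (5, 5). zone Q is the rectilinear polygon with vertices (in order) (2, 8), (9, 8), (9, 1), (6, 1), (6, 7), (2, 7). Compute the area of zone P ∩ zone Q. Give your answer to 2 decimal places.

4.00

The intersection is the polygon with vertices (7,1), (6,1), (6,5), (7,5).
By the shoelace formula its area is 4.00.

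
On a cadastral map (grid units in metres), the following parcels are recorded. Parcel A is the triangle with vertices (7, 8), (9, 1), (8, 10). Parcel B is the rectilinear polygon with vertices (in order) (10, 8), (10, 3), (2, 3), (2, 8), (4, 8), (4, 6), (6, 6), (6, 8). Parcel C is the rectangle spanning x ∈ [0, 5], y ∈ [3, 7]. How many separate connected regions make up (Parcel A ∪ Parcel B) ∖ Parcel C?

(Parcel A ∪ Parcel B) ∖ Parcel C splits into 2 disjoint pieces (area 24.5714, area 2).

2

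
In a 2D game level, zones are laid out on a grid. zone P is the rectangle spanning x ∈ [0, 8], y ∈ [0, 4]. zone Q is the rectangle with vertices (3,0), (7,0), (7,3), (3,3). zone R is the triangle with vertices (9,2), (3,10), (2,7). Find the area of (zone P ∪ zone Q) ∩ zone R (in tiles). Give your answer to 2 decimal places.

The region (zone P ∪ zone Q) ∩ zone R is the polygon with vertices (7.5,4), (8,3.333), (8,2.714), (6.2,4).
By the shoelace formula its area is 0.99.

0.99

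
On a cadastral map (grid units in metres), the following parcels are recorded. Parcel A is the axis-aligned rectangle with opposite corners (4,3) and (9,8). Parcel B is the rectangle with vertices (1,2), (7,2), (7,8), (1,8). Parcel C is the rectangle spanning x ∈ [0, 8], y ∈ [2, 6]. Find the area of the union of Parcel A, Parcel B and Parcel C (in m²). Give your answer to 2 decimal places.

51.00

By inclusion–exclusion:
Individual areas: |Parcel A| = 25, |Parcel B| = 36, |Parcel C| = 32.
|Parcel A∩Parcel B|: x∈[4,7], y∈[3,8] → 3·5 = 15.
|Parcel A∩Parcel C|: x∈[4,8], y∈[3,6] → 4·3 = 12.
|Parcel B∩Parcel C|: x∈[1,7], y∈[2,6] → 6·4 = 24.
|Parcel A∩Parcel B∩Parcel C| = 9.
|Parcel A ∪ Parcel B ∪ Parcel C| = 93 − 51 + 9 = 51.00.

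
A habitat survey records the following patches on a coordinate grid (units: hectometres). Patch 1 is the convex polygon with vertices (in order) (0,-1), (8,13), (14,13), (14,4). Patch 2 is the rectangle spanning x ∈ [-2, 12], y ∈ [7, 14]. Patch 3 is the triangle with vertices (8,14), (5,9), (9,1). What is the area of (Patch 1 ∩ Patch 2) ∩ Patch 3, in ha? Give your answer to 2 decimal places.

11.18

The region (Patch 1 ∩ Patch 2) ∩ Patch 3 is the polygon with vertices (8.077,13), (8.539,7), (6,7), (5.333,8.333), (8,13).
By the shoelace formula its area is 11.18.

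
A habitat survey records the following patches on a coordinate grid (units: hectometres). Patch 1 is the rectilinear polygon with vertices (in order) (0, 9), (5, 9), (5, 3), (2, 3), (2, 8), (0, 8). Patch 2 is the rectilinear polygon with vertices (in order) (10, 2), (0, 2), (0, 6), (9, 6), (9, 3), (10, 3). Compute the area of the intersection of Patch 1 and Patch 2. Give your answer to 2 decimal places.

9.00

The intersection is the polygon with vertices (5,3), (2,3), (2,6), (5,6).
By the shoelace formula its area is 9.00.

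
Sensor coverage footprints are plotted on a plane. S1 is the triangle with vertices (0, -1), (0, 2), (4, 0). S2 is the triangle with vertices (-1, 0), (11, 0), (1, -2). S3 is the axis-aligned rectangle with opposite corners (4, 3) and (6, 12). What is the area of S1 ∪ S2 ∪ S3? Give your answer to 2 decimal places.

34.00

By inclusion–exclusion:
Individual areas: |S1| = 6, |S2| = 12, |S3| = 18.
|S1∩S2| = 2.
|S1∩S3| = 0.
|S2∩S3| = 0.
|S1∩S2∩S3| = 0.
|S1 ∪ S2 ∪ S3| = 36 − 2 + 0 = 34.00.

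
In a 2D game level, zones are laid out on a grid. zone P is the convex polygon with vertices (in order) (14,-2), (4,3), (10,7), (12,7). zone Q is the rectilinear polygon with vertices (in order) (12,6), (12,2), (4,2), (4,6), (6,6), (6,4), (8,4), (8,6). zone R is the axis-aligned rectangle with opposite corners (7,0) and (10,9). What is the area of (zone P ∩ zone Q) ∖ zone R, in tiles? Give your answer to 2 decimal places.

12.33

|zone P ∩ zone Q| = 22.25.
|(zone P ∩ zone Q) ∩ zone R| = 9.9167.
|(zone P ∩ zone Q) ∖ zone R| = 22.25 − 9.9167 = 12.33.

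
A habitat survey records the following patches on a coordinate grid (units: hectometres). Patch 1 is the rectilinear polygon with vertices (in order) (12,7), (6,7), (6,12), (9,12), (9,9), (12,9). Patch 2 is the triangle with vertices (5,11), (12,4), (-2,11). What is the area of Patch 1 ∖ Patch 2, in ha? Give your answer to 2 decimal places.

|Patch 1| = 21, |Patch 1∩Patch 2| = 4.5.
|Patch 1 ∖ Patch 2| = |Patch 1| − |Patch 1∩Patch 2| = 21 − 4.5 = 16.50.

16.50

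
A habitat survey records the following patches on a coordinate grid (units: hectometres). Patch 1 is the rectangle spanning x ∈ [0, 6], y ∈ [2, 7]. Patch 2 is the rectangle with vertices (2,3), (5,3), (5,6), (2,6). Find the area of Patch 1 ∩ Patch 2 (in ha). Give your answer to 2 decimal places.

9.00

|Patch 1∩Patch 2|: x∈[2,5], y∈[3,6] → 3·3 = 9.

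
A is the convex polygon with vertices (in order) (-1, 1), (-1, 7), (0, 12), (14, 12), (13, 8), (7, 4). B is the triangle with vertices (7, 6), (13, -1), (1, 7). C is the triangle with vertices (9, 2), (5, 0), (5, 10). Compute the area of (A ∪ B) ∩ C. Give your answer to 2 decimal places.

The region (A ∪ B) ∩ C is the polygon with vertices (6.04,3.64), (5,3.25), (5,10), (9,2), (8.714,1.857).
By the shoelace formula its area is 12.52.

12.52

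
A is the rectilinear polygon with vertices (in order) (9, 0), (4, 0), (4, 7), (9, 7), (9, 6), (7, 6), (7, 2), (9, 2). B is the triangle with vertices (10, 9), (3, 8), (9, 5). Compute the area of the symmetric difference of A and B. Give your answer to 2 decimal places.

34.50

|A| = 27, |B| = 13.5, |A∩B| = 3.
|A △ B| = |A| + |B| − 2·|A∩B| = 27 + 13.5 − 6 = 34.50.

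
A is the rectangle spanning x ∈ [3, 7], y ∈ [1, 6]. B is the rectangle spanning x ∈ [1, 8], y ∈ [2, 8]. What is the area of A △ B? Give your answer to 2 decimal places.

30.00

|A∩B|: x∈[3,7], y∈[2,6] → 4·4 = 16.
|A △ B| = |A| + |B| − 2·|A∩B| = 20 + 42 − 32 = 30.00.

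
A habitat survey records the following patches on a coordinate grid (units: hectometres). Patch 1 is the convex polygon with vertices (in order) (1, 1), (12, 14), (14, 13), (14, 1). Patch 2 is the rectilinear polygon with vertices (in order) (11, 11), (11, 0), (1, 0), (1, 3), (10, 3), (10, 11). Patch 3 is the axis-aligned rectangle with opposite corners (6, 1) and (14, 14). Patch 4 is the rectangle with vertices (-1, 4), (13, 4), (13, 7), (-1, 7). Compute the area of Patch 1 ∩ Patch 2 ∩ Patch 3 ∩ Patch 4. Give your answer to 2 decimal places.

3.00

The intersection is the polygon with vertices (10,7), (11,7), (11,4), (10,4).
By the shoelace formula its area is 3.00.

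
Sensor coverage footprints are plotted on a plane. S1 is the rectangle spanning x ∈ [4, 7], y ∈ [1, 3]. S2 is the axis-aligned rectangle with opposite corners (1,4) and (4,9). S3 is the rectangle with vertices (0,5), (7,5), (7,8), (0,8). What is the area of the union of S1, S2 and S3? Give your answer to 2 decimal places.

By inclusion–exclusion:
Individual areas: |S1| = 6, |S2| = 15, |S3| = 21.
|S1∩S2| = 0 (no overlap).
|S1∩S3| = 0 (no overlap).
|S2∩S3|: x∈[1,4], y∈[5,8] → 3·3 = 9.
|S1∩S2∩S3| = 0.
|S1 ∪ S2 ∪ S3| = 42 − 9 + 0 = 33.00.

33.00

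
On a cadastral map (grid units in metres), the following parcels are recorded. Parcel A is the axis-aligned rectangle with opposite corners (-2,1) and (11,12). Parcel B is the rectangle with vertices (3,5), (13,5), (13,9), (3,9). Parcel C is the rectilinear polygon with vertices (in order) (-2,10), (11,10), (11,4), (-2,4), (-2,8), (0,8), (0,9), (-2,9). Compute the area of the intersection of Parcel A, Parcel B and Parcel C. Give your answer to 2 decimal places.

The intersection is the polygon with vertices (3,5), (3,9), (11,9), (11,5).
By the shoelace formula its area is 32.00.

32.00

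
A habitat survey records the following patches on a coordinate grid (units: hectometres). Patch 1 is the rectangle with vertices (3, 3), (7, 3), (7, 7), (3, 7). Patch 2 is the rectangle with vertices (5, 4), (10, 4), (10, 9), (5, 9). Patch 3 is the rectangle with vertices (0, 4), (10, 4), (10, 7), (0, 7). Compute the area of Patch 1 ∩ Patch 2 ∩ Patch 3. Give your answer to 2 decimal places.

The intersection is the polygon with vertices (7,4), (5,4), (5,7), (7,7).
By the shoelace formula its area is 6.00.

6.00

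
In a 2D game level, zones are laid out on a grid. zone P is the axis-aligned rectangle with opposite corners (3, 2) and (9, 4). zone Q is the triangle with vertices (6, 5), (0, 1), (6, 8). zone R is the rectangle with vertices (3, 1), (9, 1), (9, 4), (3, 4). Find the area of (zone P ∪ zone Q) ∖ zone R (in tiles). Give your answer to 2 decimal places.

|zone P ∪ zone Q| = 20.25.
|(zone P ∪ zone Q) ∩ zone R| = 12.
|(zone P ∪ zone Q) ∖ zone R| = 20.25 − 12 = 8.25.

8.25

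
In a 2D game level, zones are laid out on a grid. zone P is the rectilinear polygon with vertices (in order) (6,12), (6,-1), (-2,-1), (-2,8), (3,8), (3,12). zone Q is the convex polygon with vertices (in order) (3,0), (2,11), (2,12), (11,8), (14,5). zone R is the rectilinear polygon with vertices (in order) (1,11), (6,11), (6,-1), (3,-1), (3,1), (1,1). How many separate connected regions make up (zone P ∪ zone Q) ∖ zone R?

(zone P ∪ zone Q) ∖ zone R splits into 3 disjoint pieces (area 39.601, area 31, area 3.7778).

3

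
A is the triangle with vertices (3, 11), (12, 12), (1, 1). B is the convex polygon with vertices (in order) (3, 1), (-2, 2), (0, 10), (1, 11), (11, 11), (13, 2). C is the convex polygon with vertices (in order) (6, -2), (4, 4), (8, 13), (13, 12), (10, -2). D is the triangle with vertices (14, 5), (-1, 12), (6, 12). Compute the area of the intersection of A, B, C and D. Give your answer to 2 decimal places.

5.10

The intersection is the polygon with vertices (7.864,7.864), (6.086,8.693), (7.111,11), (7.143,11), (9.2,9.2).
By the shoelace formula its area is 5.10.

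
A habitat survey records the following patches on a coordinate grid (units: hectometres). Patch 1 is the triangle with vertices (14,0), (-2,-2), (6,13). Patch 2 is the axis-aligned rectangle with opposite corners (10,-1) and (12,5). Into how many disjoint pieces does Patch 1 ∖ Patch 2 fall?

Patch 1 ∖ Patch 2 splits into 2 disjoint pieces (area 3.5, area 98.6923).

2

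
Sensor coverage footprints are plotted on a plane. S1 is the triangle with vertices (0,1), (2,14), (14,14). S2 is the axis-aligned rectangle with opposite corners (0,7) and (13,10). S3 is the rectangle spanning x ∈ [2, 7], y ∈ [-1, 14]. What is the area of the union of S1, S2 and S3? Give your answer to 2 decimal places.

126.99

By inclusion–exclusion:
Individual areas: |S1| = 78, |S2| = 39, |S3| = 75.
|S1∩S2| = 20.7692.
|S1∩S3| = 44.1071.
|S2∩S3|: x∈[2,7], y∈[7,10] → 5·3 = 15.
|S1∩S2∩S3| = 14.8654.
|S1 ∪ S2 ∪ S3| = 192 − 79.8764 + 14.8654 = 126.99.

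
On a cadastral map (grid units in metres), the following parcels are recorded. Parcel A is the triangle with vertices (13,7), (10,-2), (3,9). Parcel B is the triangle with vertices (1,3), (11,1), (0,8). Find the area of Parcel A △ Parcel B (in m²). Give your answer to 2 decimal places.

|Parcel A| = 48, |Parcel B| = 24, |Parcel A∩Parcel B| = 3.5556.
|Parcel A △ Parcel B| = |Parcel A| + |Parcel B| − 2·|Parcel A∩Parcel B| = 48 + 24 − 7.1111 = 64.89.

64.89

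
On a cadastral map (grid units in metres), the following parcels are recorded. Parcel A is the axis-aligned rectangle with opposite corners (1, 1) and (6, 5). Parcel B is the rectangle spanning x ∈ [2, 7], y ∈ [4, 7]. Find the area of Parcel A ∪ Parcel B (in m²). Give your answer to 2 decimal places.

By inclusion–exclusion:
Individual areas: |Parcel A| = 20, |Parcel B| = 15.
|Parcel A∩Parcel B|: x∈[2,6], y∈[4,5] → 4·1 = 4.
|Parcel A ∪ Parcel B| = 35 − 4 = 31.00.

31.00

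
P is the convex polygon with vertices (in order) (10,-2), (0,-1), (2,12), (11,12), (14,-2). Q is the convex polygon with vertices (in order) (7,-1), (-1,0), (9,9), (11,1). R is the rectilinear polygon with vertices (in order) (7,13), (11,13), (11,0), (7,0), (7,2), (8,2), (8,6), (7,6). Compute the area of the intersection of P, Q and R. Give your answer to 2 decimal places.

21.20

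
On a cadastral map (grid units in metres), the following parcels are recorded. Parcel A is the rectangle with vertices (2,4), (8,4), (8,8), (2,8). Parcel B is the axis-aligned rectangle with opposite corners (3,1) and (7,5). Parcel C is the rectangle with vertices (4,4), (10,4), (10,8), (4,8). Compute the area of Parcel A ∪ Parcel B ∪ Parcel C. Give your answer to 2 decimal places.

44.00

By inclusion–exclusion:
Individual areas: |Parcel A| = 24, |Parcel B| = 16, |Parcel C| = 24.
|Parcel A∩Parcel B|: x∈[3,7], y∈[4,5] → 4·1 = 4.
|Parcel A∩Parcel C|: x∈[4,8], y∈[4,8] → 4·4 = 16.
|Parcel B∩Parcel C|: x∈[4,7], y∈[4,5] → 3·1 = 3.
|Parcel A∩Parcel B∩Parcel C| = 3.
|Parcel A ∪ Parcel B ∪ Parcel C| = 64 − 23 + 3 = 44.00.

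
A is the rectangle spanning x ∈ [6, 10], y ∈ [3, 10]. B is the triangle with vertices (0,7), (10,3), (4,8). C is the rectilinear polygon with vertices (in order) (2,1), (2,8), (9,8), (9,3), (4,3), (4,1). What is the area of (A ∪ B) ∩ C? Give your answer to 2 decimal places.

|A ∪ B| = 37.5333.
|(A ∪ B) ∩ C| = 23.23.

23.23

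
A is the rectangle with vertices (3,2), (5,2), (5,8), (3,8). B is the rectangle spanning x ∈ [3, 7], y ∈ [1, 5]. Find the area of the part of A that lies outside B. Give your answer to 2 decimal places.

6.00

|A∩B|: x∈[3,5], y∈[2,5] → 2·3 = 6.
|A| = 12.
|A ∖ B| = |A| − |A∩B| = 12 − 6 = 6.00.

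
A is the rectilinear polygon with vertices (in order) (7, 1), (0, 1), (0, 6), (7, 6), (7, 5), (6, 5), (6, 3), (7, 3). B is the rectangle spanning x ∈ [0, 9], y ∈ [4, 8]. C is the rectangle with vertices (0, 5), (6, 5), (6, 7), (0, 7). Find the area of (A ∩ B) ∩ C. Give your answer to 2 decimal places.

The region (A ∩ B) ∩ C is the polygon with vertices (6,6), (6,5), (0,5), (0,6).
By the shoelace formula its area is 6.00.

6.00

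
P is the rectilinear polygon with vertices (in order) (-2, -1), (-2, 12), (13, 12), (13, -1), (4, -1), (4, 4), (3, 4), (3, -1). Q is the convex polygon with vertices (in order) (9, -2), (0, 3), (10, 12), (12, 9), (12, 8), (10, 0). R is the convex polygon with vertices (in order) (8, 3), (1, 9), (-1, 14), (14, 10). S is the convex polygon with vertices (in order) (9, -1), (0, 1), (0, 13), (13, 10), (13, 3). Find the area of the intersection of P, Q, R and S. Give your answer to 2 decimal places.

The intersection is the polygon with vertices (12,9), (12,8), (11.882,7.529), (8,3), (3.902,6.512), (8.844,10.959), (11.03,10.454).
By the shoelace formula its area is 35.17.

35.17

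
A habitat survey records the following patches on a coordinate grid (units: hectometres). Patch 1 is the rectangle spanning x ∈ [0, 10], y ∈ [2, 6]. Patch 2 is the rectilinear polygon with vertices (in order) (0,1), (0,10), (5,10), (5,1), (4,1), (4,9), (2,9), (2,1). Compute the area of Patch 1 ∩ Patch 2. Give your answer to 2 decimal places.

12.00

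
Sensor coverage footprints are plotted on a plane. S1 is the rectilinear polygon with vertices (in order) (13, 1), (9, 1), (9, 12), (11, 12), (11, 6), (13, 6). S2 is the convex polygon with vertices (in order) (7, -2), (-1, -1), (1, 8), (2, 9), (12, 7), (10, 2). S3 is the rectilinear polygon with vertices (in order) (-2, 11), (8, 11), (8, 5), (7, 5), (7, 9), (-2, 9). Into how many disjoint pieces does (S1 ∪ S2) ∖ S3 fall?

(S1 ∪ S2) ∖ S3 is a single connected region.

1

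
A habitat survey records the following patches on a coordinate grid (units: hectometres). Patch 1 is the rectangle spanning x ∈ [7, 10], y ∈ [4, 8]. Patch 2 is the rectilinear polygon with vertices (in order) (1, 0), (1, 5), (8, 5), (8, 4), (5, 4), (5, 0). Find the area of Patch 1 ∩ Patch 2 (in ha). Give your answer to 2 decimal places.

1.00

The intersection is the polygon with vertices (7,5), (8,5), (8,4), (7,4).
By the shoelace formula its area is 1.00.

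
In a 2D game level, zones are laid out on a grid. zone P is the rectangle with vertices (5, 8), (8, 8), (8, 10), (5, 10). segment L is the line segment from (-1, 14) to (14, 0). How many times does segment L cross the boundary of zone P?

2

The segment meets the boundary at (5.429,8), (5,8.4).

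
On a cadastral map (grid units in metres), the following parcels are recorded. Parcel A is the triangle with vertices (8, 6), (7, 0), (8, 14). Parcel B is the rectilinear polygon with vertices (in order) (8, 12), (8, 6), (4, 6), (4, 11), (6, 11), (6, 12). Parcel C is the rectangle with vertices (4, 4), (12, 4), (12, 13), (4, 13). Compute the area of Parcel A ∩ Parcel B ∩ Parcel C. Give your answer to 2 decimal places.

2.14

The intersection is the polygon with vertices (8,12), (8,6), (7.429,6), (7.857,12).
By the shoelace formula its area is 2.14.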